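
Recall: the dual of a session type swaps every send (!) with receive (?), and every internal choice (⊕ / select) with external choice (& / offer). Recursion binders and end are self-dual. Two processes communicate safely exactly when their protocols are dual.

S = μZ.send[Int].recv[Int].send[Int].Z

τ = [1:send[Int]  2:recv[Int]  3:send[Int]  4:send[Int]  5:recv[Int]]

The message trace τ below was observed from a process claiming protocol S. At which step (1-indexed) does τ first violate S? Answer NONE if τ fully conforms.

NONE

@1 send[Int]  ok  residual = recv[Int].send[Int].μZ.…
@2 recv[Int]  ok  residual = send[Int].μZ.…
@3 send[Int]  ok  residual = μZ.…
@4 send[Int]  ok  residual = recv[Int].send[Int].μZ.…
@5 recv[Int]  ok  residual = send[Int].μZ.…
trace exhausted — no violation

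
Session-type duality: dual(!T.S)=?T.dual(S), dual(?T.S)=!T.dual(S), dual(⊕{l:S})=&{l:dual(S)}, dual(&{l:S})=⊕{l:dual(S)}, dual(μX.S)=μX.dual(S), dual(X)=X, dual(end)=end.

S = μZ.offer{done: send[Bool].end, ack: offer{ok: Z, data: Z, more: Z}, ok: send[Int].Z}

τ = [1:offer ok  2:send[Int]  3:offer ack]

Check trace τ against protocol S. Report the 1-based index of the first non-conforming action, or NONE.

step 1: offer ok  ok  state: send[Int].μZ.…
step 2: send[Int]  ok  state: μZ.…
step 3: offer ack  ok  state: offer{ok: μZ.…, data: μZ.…, more: μZ.…}
trace exhausted — no violation

NONE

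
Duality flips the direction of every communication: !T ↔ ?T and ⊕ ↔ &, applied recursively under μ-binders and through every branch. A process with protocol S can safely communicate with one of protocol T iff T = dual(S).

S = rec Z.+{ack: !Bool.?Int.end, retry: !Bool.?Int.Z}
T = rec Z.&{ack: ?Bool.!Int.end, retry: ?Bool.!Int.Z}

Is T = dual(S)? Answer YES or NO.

YES

rec Z | rec Z  ✓ (rec unchanged)
  +{ack,retry} | &{ack,retry}  ✓ same labels
    [ack]
      !Bool | ?Bool  ✓
        ?Int | !Int  ✓
          end | end  ✓
    [retry]
      !Bool | ?Bool  ✓
        ?Int | !Int  ✓
          Z | Z  ✓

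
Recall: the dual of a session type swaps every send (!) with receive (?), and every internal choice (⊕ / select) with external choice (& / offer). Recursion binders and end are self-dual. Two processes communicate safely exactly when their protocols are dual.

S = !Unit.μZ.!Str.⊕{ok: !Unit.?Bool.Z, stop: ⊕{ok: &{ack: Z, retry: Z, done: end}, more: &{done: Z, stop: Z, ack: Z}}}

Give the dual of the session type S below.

?Unit.μZ.?Str.&{ok: ?Unit.!Bool.Z, stop: &{ok: ⊕{ack: Z, retry: Z, done: end}, more: ⊕{done: Z, stop: Z, ack: Z}}}

!Unit ↦ ?Unit
  μZ ↦ μZ  (rec unchanged)
    !Str ↦ ?Str
      ⊕{ok,stop} ↦ &{ok,stop}  (select→offer)
        case ok:
          !Unit ↦ ?Unit
            ?Bool ↦ !Bool
              Z ↦ Z
        case stop:
          ⊕{ok,more} ↦ &{ok,more}  (select→offer)
            case ok:
              &{ack,retry,done} ↦ ⊕{ack,retry,done}  (&→⊕)
                case ack:
                  Z ↦ Z
                case retry:
                  Z ↦ Z
                case done:
                  end ↦ end
            case more:
              &{done,stop,ack} ↦ ⊕{done,stop,ack}  (&→⊕)
                case done:
                  Z ↦ Z
                case stop:
                  Z ↦ Z
                case ack:
                  Z ↦ Z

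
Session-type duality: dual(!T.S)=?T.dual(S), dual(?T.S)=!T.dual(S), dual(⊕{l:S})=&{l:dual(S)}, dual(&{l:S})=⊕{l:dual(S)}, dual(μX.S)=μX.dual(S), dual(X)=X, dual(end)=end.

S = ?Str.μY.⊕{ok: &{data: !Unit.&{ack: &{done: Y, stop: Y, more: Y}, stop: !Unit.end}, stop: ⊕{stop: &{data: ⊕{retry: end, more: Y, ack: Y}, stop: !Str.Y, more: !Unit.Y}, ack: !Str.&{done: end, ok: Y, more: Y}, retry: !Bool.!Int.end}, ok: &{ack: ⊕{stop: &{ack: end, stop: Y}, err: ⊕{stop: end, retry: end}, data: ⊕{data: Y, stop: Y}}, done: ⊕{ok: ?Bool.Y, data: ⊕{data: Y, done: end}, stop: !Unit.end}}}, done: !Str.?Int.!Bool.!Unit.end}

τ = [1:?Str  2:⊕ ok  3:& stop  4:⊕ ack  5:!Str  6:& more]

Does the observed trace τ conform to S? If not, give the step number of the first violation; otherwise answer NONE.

NONE

@1 ?Str  match  state: μY.…
@2 ⊕ ok  match  state: &{data: !Unit.&{ack: &{done: μY.…, stop: μY.…, more: μY.…}, stop: !Unit.end}, stop: ⊕{stop: &{data: ⊕{retry: end, more: μY.…, ack: μY.…}, stop: !Str.μY.…, more: !Unit.μY.…}, ack: !Str.&{done: end, ok: μY.…, more: μY.…}, retry: !Bool.!Int.end}, ok: &{ack: ⊕{stop: &{ack: end, stop: μY.…}, err: ⊕{stop: end, retry: end}, data: ⊕{data: μY.…, stop: μY.…}}, done: ⊕{ok: ?Bool.μY.…, data: ⊕{data: μY.…, done: end}, stop: !Unit.end}}}
@3 & stop  match  state: ⊕{stop: &{data: ⊕{retry: end, more: μY.…, ack: μY.…}, stop: !Str.μY.…, more: !Unit.μY.…}, ack: !Str.&{done: end, ok: μY.…, more: μY.…}, retry: !Bool.!Int.end}
@4 ⊕ ack  match  state: !Str.&{done: end, ok: μY.…, more: μY.…}
@5 !Str  match  state: &{done: end, ok: μY.…, more: μY.…}
@6 & more  match  state: μY.…
τ conforms to S (length 6)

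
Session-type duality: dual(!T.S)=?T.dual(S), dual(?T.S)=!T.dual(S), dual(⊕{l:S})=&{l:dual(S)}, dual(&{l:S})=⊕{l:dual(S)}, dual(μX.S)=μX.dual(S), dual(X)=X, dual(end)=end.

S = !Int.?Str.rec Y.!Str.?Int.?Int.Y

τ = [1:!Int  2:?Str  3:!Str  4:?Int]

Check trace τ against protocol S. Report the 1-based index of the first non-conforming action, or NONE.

[1] !Int  ok  now at ?Str.rec Y.…
[2] ?Str  ok  now at rec Y.…
[3] !Str  ok  now at ?Int.?Int.rec Y.…
[4] ?Int  ok  now at ?Int.rec Y.…
τ conforms to S (length 4)

NONE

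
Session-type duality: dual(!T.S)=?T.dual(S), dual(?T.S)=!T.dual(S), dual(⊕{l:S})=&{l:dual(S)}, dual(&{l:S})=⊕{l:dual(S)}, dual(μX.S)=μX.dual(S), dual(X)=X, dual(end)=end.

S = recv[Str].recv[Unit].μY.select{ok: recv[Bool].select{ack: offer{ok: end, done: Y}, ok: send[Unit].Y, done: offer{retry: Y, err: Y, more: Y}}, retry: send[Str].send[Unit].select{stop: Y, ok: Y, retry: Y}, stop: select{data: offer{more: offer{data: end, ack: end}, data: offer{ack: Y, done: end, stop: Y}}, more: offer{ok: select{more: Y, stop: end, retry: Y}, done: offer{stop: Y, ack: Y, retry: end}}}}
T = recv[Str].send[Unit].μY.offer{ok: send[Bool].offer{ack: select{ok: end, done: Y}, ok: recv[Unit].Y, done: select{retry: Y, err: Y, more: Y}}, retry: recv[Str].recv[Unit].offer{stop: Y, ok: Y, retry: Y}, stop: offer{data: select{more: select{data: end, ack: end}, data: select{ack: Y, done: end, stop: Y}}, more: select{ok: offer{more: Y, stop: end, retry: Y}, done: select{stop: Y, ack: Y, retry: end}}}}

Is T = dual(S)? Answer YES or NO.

NO

recv[Str] vs recv[Str]  ✗ same direction on both sides — not dual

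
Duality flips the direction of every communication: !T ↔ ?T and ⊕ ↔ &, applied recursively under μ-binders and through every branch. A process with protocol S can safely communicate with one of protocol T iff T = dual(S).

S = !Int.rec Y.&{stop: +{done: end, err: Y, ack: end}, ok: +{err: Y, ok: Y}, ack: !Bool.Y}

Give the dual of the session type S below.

!Int → ?Int
  rec Y → rec Y  (μ self-dual)
    &{stop,ok,ack} → +{stop,ok,ack}  (&→⊕)
      [stop]
        +{done,err,ack} → &{done,err,ack}  (internal→external)
          [done]
            end ↦ end
          [err]
            Y ↦ Y
          [ack]
            end ↦ end
      [ok]
        +{err,ok} → &{err,ok}  (internal→external)
          [err]
            Y ↦ Y
          [ok]
            Y ↦ Y
      [ack]
        !Bool → ?Bool
          Y ↦ Y

?Int.rec Y.+{stop: &{done: end, err: Y, ack: end}, ok: &{err: Y, ok: Y}, ack: ?Bool.Y}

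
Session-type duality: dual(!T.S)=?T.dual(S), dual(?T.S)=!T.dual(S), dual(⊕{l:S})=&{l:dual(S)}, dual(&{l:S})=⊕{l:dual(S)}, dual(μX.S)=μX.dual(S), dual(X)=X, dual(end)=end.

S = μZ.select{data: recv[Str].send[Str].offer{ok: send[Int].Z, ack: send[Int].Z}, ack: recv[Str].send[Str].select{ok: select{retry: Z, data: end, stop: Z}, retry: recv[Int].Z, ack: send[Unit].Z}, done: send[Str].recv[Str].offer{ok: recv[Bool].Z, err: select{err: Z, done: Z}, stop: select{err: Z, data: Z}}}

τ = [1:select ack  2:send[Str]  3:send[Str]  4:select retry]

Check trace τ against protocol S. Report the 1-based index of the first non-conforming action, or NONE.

step 1: select ack  match  state: recv[Str].send[Str].select{ok: select{retry: μZ.…, data: end, stop: μZ.…}, retry: recv[Int].μZ.…, ack: send[Unit].μZ.…}
step 2: got send[Str], protocol expects recv[Str]  ✗

2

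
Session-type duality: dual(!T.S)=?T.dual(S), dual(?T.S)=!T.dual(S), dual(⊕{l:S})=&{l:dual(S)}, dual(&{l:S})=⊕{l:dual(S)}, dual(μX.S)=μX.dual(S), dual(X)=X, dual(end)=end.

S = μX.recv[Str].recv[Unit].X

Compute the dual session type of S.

μX = μX  (μ self-dual)
  recv[Str] = send[Str]
    recv[Unit] = send[Unit]
      dual(X) = X

μX.send[Str].send[Unit].X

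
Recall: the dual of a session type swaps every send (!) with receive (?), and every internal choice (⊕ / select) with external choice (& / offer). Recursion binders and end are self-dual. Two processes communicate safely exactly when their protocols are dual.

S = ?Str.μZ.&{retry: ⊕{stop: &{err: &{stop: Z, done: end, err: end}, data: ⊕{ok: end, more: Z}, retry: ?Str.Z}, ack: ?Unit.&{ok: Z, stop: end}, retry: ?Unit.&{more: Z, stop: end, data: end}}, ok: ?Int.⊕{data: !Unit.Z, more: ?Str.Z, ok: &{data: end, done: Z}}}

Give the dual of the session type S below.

!Str.μZ.⊕{retry: &{stop: ⊕{err: ⊕{stop: Z, done: end, err: end}, data: &{ok: end, more: Z}, retry: !Str.Z}, ack: !Unit.⊕{ok: Z, stop: end}, retry: !Unit.⊕{more: Z, stop: end, data: end}}, ok: !Int.&{data: ?Unit.Z, more: !Str.Z, ok: ⊕{data: end, done: Z}}}

?Str ↦ !Str
  μZ ↦ μZ  (binder kept)
    &{retry,ok} ↦ ⊕{retry,ok}  (&→⊕)
      [retry]
        ⊕{stop,ack,retry} ↦ &{stop,ack,retry}  (⊕→&)
          [stop]
            &{err,data,retry} ↦ ⊕{err,data,retry}  (&→⊕)
              [err]
                &{stop,done,err} ↦ ⊕{stop,done,err}  (&→⊕)
                  [stop]
                    Z ↦ Z
                  [done]
                    end ↦ end
                  [err]
                    end ↦ end
              [data]
                ⊕{ok,more} ↦ &{ok,more}  (⊕→&)
                  [ok]
                    end ↦ end
                  [more]
                    Z ↦ Z
              [retry]
                ?Str ↦ !Str
                  Z ↦ Z
          [ack]
            ?Unit ↦ !Unit
              &{ok,stop} ↦ ⊕{ok,stop}  (&→⊕)
                [ok]
                  Z ↦ Z
                [stop]
                  end ↦ end
          [retry]
            ?Unit ↦ !Unit
              &{more,stop,data} ↦ ⊕{more,stop,data}  (&→⊕)
                [more]
                  Z ↦ Z
                [stop]
                  end ↦ end
                [data]
                  end ↦ end
      [ok]
        ?Int ↦ !Int
          ⊕{data,more,ok} ↦ &{data,more,ok}  (⊕→&)
            [data]
              !Unit ↦ ?Unit
                Z ↦ Z
            [more]
              ?Str ↦ !Str
                Z ↦ Z
            [ok]
              &{data,done} ↦ ⊕{data,done}  (&→⊕)
                [data]
                  end ↦ end
                [done]
                  Z ↦ Z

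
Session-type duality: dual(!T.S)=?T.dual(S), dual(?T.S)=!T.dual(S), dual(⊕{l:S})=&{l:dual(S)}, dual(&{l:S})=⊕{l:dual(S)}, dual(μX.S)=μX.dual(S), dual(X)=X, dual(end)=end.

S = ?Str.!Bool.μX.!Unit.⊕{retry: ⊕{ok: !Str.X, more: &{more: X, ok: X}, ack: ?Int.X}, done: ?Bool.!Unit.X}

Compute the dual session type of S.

!Str.?Bool.μX.?Unit.&{retry: &{ok: ?Str.X, more: ⊕{more: X, ok: X}, ack: !Int.X}, done: !Bool.?Unit.X}

?Str = !Str
  !Bool = ?Bool
    μX = μX  (rec unchanged)
      !Unit = ?Unit
        ⊕{retry,done} = &{retry,done}  (select→offer)
          • retry:
            ⊕{ok,more,ack} = &{ok,more,ack}  (select→offer)
              • ok:
                !Str = ?Str
                  dual(X) = X
              • more:
                &{more,ok} = ⊕{more,ok}  (external→internal)
                  • more:
                    dual(X) = X
                  • ok:
                    dual(X) = X
              • ack:
                ?Int = !Int
                  dual(X) = X
          • done:
            ?Bool = !Bool
              !Unit = ?Unit
                dual(X) = X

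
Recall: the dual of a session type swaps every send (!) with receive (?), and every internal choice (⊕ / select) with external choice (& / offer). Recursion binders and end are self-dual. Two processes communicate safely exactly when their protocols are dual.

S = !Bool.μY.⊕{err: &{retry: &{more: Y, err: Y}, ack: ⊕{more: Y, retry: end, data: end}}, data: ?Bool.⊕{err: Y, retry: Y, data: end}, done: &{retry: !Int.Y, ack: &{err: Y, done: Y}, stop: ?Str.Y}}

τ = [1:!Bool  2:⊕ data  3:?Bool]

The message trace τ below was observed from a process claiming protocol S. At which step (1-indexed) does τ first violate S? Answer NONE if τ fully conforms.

NONE

@1 !Bool  match  cont: μY.…
@2 ⊕ data  match  cont: ?Bool.⊕{err: μY.…, retry: μY.…, data: end}
@3 ?Bool  match  cont: ⊕{err: μY.…, retry: μY.…, data: end}
all 3 steps conform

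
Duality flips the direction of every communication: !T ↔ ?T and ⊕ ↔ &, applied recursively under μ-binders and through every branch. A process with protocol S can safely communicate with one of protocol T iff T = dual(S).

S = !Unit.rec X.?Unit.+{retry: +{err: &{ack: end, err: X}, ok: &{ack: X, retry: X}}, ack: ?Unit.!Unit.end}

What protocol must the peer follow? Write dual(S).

!Unit → ?Unit
  rec X → rec X  (binder kept)
    ?Unit → !Unit
      +{retry,ack} → &{retry,ack}  (internal→external)
        • retry:
          +{err,ok} → &{err,ok}  (internal→external)
            • err:
              &{ack,err} → +{ack,err}  (external→internal)
                • ack:
                  end ↦ end
                • err:
                  X ↦ X
            • ok:
              &{ack,retry} → +{ack,retry}  (external→internal)
                • ack:
                  X ↦ X
                • retry:
                  X ↦ X
        • ack:
          ?Unit → !Unit
            !Unit → ?Unit
              end ↦ end

?Unit.rec X.!Unit.&{retry: &{err: +{ack: end, err: X}, ok: +{ack: X, retry: X}}, ack: !Unit.?Unit.end}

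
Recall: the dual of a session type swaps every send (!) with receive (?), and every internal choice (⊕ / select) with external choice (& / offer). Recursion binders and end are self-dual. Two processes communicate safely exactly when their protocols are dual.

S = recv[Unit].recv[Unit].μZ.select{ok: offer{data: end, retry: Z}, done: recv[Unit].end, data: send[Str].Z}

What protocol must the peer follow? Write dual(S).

recv[Unit] ↦ send[Unit]
  recv[Unit] ↦ send[Unit]
    μZ ↦ μZ  (μ self-dual)
      select{ok,done,data} ↦ offer{ok,done,data}  (⊕→&)
        [ok]
          offer{data,retry} ↦ select{data,retry}  (offer→select)
            [data]
              dual(end) = end
            [retry]
              dual(Z) = Z
        [done]
          recv[Unit] ↦ send[Unit]
            dual(end) = end
        [data]
          send[Str] ↦ recv[Str]
            dual(Z) = Z

send[Unit].send[Unit].μZ.offer{ok: select{data: end, retry: Z}, done: send[Unit].end, data: recv[Str].Z}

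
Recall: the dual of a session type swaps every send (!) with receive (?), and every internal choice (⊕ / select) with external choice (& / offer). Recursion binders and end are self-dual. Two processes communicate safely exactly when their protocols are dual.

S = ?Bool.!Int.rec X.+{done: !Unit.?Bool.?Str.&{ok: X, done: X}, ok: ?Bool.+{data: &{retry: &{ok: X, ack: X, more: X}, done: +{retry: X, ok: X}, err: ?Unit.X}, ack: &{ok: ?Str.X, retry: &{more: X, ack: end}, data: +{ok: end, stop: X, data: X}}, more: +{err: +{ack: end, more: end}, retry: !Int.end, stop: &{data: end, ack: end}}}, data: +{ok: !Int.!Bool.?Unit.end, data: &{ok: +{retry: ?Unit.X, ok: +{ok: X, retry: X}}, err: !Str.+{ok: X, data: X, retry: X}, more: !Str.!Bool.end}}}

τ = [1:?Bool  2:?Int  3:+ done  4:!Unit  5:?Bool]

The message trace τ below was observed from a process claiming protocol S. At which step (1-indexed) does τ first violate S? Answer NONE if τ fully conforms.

step 1: ?Bool  ok  now at !Int.rec X.…
step 2: got ?Int, protocol expects !Int  ✗

2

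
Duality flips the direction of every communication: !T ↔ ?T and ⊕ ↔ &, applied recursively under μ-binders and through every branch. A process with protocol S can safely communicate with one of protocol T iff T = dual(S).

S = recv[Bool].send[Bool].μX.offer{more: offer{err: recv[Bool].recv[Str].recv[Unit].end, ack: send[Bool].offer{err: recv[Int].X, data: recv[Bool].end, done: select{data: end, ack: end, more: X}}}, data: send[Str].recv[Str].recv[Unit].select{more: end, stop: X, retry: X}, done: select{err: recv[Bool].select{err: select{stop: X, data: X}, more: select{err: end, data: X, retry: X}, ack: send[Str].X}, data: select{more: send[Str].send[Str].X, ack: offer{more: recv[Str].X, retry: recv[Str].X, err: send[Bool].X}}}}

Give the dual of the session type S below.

send[Bool].recv[Bool].μX.select{more: select{err: send[Bool].send[Str].send[Unit].end, ack: recv[Bool].select{err: send[Int].X, data: send[Bool].end, done: offer{data: end, ack: end, more: X}}}, data: recv[Str].send[Str].send[Unit].offer{more: end, stop: X, retry: X}, done: offer{err: send[Bool].offer{err: offer{stop: X, data: X}, more: offer{err: end, data: X, retry: X}, ack: recv[Str].X}, data: offer{more: recv[Str].recv[Str].X, ack: select{more: send[Str].X, retry: send[Str].X, err: recv[Bool].X}}}}

recv[Bool] ↦ send[Bool]
  send[Bool] ↦ recv[Bool]
    μX ↦ μX  (binder kept)
      offer{more,data,done} ↦ select{more,data,done}  (&→⊕)
        case more:
          offer{err,ack} ↦ select{err,ack}  (&→⊕)
            case err:
              recv[Bool] ↦ send[Bool]
                recv[Str] ↦ send[Str]
                  recv[Unit] ↦ send[Unit]
                    end self-dual
            case ack:
              send[Bool] ↦ recv[Bool]
                offer{err,data,done} ↦ select{err,data,done}  (&→⊕)
                  case err:
                    recv[Int] ↦ send[Int]
                      X self-dual
                  case data:
                    recv[Bool] ↦ send[Bool]
                      end self-dual
                  case done:
                    select{data,ack,more} ↦ offer{data,ack,more}  (internal→external)
                      case data:
                        end self-dual
                      case ack:
                        end self-dual
                      case more:
                        X self-dual
        case data:
          send[Str] ↦ recv[Str]
            recv[Str] ↦ send[Str]
              recv[Unit] ↦ send[Unit]
                select{more,stop,retry} ↦ offer{more,stop,retry}  (internal→external)
                  case more:
                    end self-dual
                  case stop:
                    X self-dual
                  case retry:
                    X self-dual
        case done:
          select{err,data} ↦ offer{err,data}  (internal→external)
            case err:
              recv[Bool] ↦ send[Bool]
                select{err,more,ack} ↦ offer{err,more,ack}  (internal→external)
                  case err:
                    select{stop,data} ↦ offer{stop,data}  (internal→external)
                      case stop:
                        X self-dual
                      case data:
                        X self-dual
                  case more:
                    select{err,data,retry} ↦ offer{err,data,retry}  (internal→external)
                      case err:
                        end self-dual
                      case data:
                        X self-dual
                      case retry:
                        X self-dual
                  case ack:
                    send[Str] ↦ recv[Str]
                      X self-dual
            case data:
              select{more,ack} ↦ offer{more,ack}  (internal→external)
                case more:
                  send[Str] ↦ recv[Str]
                    send[Str] ↦ recv[Str]
                      X self-dual
                case ack:
                  offer{more,retry,err} ↦ select{more,retry,err}  (&→⊕)
                    case more:
                      recv[Str] ↦ send[Str]
                        X self-dual
                    case retry:
                      recv[Str] ↦ send[Str]
                        X self-dual
                    case err:
                      send[Bool] ↦ recv[Bool]
                        X self-dual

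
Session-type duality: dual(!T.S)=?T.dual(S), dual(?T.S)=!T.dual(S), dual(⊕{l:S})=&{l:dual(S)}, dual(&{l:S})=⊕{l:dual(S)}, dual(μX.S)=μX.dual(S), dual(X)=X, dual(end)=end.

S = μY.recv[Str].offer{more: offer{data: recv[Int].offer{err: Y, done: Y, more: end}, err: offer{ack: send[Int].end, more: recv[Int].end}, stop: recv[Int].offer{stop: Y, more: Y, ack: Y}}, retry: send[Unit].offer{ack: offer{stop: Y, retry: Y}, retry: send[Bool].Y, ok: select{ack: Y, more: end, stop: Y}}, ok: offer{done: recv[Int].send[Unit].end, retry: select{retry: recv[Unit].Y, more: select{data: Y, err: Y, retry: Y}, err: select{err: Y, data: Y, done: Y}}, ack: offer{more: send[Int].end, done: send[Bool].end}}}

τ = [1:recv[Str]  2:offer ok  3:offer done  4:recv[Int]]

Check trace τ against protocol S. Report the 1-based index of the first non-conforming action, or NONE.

[1] recv[Str]  ✓  state: offer{more: offer{data: recv[Int].offer{err: μY.…, done: μY.…, more: end}, err: offer{ack: send[Int].end, more: recv[Int].end}, stop: recv[Int].offer{stop: μY.…, more: μY.…, ack: μY.…}}, retry: send[Unit].offer{ack: offer{stop: μY.…, retry: μY.…}, retry: send[Bool].μY.…, ok: select{ack: μY.…, more: end, stop: μY.…}}, ok: offer{done: recv[Int].send[Unit].end, retry: select{retry: recv[Unit].μY.…, more: select{data: μY.…, err: μY.…, retry: μY.…}, err: select{err: μY.…, data: μY.…, done: μY.…}}, ack: offer{more: send[Int].end, done: send[Bool].end}}}
[2] offer ok  ✓  state: offer{done: recv[Int].send[Unit].end, retry: select{retry: recv[Unit].μY.…, more: select{data: μY.…, err: μY.…, retry: μY.…}, err: select{err: μY.…, data: μY.…, done: μY.…}}, ack: offer{more: send[Int].end, done: send[Bool].end}}
[3] offer done  ✓  state: recv[Int].send[Unit].end
[4] recv[Int]  ✓  state: send[Unit].end
τ conforms to S (length 4)

NONE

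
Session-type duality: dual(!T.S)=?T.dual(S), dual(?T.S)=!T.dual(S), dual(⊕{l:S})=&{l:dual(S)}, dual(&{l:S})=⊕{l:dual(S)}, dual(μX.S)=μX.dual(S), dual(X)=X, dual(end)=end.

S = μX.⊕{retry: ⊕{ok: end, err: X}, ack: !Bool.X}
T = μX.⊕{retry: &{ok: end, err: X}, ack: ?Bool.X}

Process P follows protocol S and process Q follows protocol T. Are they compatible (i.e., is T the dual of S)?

NO

μX | μX  match (μ self-dual)
  ⊕{retry,ack} | ⊕{retry,ack}  ✗ choice polarity not flipped — not dual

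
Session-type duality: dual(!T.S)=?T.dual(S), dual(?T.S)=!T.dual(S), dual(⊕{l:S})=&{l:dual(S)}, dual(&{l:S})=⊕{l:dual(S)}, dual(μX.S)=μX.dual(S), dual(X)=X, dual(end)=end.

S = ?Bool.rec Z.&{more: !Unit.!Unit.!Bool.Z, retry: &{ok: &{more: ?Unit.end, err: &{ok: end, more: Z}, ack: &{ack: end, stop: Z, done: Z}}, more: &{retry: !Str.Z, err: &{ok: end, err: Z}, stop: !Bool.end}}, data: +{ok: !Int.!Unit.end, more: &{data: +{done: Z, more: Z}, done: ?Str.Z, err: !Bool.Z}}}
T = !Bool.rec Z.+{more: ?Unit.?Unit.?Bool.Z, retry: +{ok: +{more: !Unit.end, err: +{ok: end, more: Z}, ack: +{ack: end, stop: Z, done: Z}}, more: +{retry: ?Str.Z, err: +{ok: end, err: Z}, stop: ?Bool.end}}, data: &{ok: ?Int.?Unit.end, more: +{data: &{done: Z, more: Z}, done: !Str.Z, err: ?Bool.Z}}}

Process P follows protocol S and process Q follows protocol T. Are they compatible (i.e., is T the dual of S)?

?Bool vs !Bool  match
  rec Z vs rec Z  match (binder kept)
    &{more,retry,data} vs +{more,retry,data}  match label sets agree
      • more:
        !Unit vs ?Unit  match
          !Unit vs ?Unit  match
            !Bool vs ?Bool  match
              Z vs Z  match
      • retry:
        &{ok,more} vs +{ok,more}  match label sets agree
          • ok:
            &{more,err,ack} vs +{more,err,ack}  match label sets agree
              • more:
                ?Unit vs !Unit  match
                  end vs end  match
              • err:
                &{ok,more} vs +{ok,more}  match label sets agree
                  • ok:
                    end vs end  match
                  • more:
                    Z vs Z  match
              • ack:
                &{ack,stop,done} vs +{ack,stop,done}  match label sets agree
                  • ack:
                    end vs end  match
                  • stop:
                    Z vs Z  match
                  • done:
                    Z vs Z  match
          • more:
            &{retry,err,stop} vs +{retry,err,stop}  match label sets agree
              • retry:
                !Str vs ?Str  match
                  Z vs Z  match
              • err:
                &{ok,err} vs +{ok,err}  match label sets agree
                  • ok:
                    end vs end  match
                  • err:
                    Z vs Z  match
              • stop:
                !Bool vs ?Bool  match
                  end vs end  match
      • data:
        +{ok,more} vs &{ok,more}  match label sets agree
          • ok:
            !Int vs ?Int  match
              !Unit vs ?Unit  match
                end vs end  match
          • more:
            &{data,done,err} vs +{data,done,err}  match label sets agree
              • data:
                +{done,more} vs &{done,more}  match label sets agree
                  • done:
                    Z vs Z  match
                  • more:
                    Z vs Z  match
              • done:
                ?Str vs !Str  match
                  Z vs Z  match
              • err:
                !Bool vs ?Bool  match
                  Z vs Z  match

YES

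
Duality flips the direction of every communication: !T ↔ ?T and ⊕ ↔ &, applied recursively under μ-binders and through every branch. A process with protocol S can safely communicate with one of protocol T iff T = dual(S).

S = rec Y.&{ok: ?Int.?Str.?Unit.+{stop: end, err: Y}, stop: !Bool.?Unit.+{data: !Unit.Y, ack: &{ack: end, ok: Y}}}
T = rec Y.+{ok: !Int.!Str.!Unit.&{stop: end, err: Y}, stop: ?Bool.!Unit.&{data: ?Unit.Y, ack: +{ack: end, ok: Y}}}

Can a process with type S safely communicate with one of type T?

YES

rec Y ‖ rec Y  ok (μ self-dual)
  &{ok,stop} ‖ +{ok,stop}  ok same labels
    • ok:
      ?Int ‖ !Int  ok
        ?Str ‖ !Str  ok
          ?Unit ‖ !Unit  ok
            +{stop,err} ‖ &{stop,err}  ok same labels
              • stop:
                end ‖ end  ok
              • err:
                Y ‖ Y  ok
    • stop:
      !Bool ‖ ?Bool  ok
        ?Unit ‖ !Unit  ok
          +{data,ack} ‖ &{data,ack}  ok same labels
            • data:
              !Unit ‖ ?Unit  ok
                Y ‖ Y  ok
            • ack:
              &{ack,ok} ‖ +{ack,ok}  ok same labels
                • ack:
                  end ‖ end  ok
                • ok:
                  Y ‖ Y  ok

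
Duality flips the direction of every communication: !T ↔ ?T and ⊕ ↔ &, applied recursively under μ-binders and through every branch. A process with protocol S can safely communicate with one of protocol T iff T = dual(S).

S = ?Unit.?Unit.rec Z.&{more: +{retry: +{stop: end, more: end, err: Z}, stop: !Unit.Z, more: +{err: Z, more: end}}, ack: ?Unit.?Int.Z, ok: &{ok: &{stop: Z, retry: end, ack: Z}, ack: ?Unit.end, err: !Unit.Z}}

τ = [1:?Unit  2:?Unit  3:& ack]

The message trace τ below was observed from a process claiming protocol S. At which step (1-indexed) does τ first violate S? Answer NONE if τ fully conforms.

NONE

[1] ?Unit  ✓  now at ?Unit.rec Z.…
[2] ?Unit  ✓  now at rec Z.…
[3] & ack  ✓  now at ?Unit.?Int.rec Z.…
all 3 steps conform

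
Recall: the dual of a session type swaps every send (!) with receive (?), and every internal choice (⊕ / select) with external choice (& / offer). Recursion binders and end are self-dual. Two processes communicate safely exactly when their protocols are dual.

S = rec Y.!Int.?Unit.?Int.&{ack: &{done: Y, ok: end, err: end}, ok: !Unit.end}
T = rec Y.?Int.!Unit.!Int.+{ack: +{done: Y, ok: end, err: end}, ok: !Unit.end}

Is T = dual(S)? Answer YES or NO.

NO

rec Y ‖ rec Y  ok (binder kept)
  !Int ‖ ?Int  ok
    ?Unit ‖ !Unit  ok
      ?Int ‖ !Int  ok
        &{ack,ok} ‖ +{ack,ok}  ok label sets agree
          • ack:
            &{done,ok,err} ‖ +{done,ok,err}  ok label sets agree
              • done:
                Y ‖ Y  ok
              • ok:
                end ‖ end  ok
              • err:
                end ‖ end  ok
          • ok:
            !Unit ‖ !Unit  ✗ same direction on both sides — not dual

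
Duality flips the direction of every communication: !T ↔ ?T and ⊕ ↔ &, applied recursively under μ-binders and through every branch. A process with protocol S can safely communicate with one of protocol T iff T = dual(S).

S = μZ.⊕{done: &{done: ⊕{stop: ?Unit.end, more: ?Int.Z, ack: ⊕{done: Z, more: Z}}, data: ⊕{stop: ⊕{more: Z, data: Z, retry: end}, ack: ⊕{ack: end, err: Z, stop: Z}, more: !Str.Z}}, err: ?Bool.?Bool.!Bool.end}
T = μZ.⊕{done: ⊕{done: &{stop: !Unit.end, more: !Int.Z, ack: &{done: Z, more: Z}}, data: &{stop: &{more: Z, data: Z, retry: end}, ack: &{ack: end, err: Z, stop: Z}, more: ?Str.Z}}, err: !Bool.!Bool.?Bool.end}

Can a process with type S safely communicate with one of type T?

μZ | μZ  match (binder kept)
  ⊕{done,err} | ⊕{done,err}  ✗ choice polarity not flipped — not dual

NO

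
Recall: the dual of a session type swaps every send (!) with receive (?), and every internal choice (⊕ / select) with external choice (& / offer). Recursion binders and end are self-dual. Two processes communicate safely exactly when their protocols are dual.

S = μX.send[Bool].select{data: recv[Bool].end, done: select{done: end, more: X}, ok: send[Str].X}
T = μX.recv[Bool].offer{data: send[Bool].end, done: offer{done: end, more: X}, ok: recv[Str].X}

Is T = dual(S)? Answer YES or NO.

μX vs μX  ✓ (rec unchanged)
  send[Bool] vs recv[Bool]  ✓
    select{data,done,ok} vs offer{data,done,ok}  ✓ label sets agree
      [data]
        recv[Bool] vs send[Bool]  ✓
          end vs end  ✓
      [done]
        select{done,more} vs offer{done,more}  ✓ label sets agree
          [done]
            end vs end  ✓
          [more]
            X vs X  ✓
      [ok]
        send[Str] vs recv[Str]  ✓
          X vs X  ✓

YES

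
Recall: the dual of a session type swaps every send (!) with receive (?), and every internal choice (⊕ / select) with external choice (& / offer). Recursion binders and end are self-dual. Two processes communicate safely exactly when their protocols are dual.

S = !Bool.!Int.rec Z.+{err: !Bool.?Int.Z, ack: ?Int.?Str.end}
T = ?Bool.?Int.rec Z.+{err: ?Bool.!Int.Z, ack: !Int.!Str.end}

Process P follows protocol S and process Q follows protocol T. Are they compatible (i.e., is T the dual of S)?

NO

!Bool vs ?Bool  ✓
  !Int vs ?Int  ✓
    rec Z vs rec Z  ✓ (rec unchanged)
      +{err,ack} vs +{err,ack}  ✗ choice polarity not flipped — not dual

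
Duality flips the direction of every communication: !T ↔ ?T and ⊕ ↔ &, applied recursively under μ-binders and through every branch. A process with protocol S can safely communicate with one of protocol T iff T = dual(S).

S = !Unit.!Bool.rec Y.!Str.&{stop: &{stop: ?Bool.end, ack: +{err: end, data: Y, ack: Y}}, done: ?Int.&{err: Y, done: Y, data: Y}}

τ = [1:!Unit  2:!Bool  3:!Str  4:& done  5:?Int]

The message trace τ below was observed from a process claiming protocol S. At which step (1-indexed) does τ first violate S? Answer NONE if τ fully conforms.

NONE

@1 !Unit  ✓  now at !Bool.rec Y.…
@2 !Bool  ✓  now at rec Y.…
@3 !Str  ✓  now at &{stop: &{stop: ?Bool.end, ack: +{err: end, data: rec Y.…, ack: rec Y.…}}, done: ?Int.&{err: rec Y.…, done: rec Y.…, data: rec Y.…}}
@4 & done  ✓  now at ?Int.&{err: rec Y.…, done: rec Y.…, data: rec Y.…}
@5 ?Int  ✓  now at &{err: rec Y.…, done: rec Y.…, data: rec Y.…}
τ conforms to S (length 5)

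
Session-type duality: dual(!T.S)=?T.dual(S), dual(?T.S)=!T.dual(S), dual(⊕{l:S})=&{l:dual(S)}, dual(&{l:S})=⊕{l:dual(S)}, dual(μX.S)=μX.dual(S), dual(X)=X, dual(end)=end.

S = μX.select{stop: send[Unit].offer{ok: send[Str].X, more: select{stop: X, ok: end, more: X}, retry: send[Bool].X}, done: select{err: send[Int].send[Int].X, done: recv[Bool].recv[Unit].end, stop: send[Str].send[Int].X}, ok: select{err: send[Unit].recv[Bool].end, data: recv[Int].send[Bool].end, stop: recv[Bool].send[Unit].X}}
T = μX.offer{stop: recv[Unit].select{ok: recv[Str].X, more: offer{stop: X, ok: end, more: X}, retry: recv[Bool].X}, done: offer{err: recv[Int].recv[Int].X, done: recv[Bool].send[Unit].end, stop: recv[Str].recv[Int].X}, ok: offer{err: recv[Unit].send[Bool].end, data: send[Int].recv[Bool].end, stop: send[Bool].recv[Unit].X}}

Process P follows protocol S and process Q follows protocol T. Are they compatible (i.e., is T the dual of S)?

μX ‖ μX  ✓ (μ self-dual)
  select{stop,done,ok} ‖ offer{stop,done,ok}  ✓ labels match
    case stop:
      send[Unit] ‖ recv[Unit]  ✓
        offer{ok,more,retry} ‖ select{ok,more,retry}  ✓ labels match
          case ok:
            send[Str] ‖ recv[Str]  ✓
              X ‖ X  ✓
          case more:
            select{stop,ok,more} ‖ offer{stop,ok,more}  ✓ labels match
              case stop:
                X ‖ X  ✓
              case ok:
                end ‖ end  ✓
              case more:
                X ‖ X  ✓
          case retry:
            send[Bool] ‖ recv[Bool]  ✓
              X ‖ X  ✓
    case done:
      select{err,done,stop} ‖ offer{err,done,stop}  ✓ labels match
        case err:
          send[Int] ‖ recv[Int]  ✓
            send[Int] ‖ recv[Int]  ✓
              X ‖ X  ✓
        case done:
          recv[Bool] ‖ recv[Bool]  ✗ same direction on both sides — not dual

NO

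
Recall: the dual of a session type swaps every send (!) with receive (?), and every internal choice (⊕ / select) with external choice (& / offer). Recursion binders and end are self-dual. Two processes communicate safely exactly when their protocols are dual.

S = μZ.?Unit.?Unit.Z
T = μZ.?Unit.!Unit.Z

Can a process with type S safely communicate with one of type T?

NO

μZ ‖ μZ  ✓ (binder kept)
  ?Unit ‖ ?Unit  ✗ same direction on both sides — not dual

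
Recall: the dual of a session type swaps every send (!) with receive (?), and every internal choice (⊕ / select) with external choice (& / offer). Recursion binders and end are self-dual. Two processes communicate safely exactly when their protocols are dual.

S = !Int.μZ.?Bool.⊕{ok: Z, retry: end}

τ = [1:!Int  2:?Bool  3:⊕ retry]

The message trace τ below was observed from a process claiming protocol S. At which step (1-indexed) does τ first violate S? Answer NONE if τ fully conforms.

step 1: !Int  match  residual = μZ.…
step 2: ?Bool  match  residual = ⊕{ok: μZ.…, retry: end}
step 3: ⊕ retry  match  residual = end
all 3 steps conform

NONE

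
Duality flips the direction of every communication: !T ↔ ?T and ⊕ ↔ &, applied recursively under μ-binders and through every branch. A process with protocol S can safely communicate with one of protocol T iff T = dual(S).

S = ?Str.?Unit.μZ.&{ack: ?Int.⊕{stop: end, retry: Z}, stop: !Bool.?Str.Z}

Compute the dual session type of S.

!Str.!Unit.μZ.⊕{ack: !Int.&{stop: end, retry: Z}, stop: ?Bool.!Str.Z}

?Str → !Str
  ?Unit → !Unit
    μZ → μZ  (binder kept)
      &{ack,stop} → ⊕{ack,stop}  (offer→select)
        • ack:
          ?Int → !Int
            ⊕{stop,retry} → &{stop,retry}  (⊕→&)
              • stop:
                end ↦ end
              • retry:
                Z ↦ Z
        • stop:
          !Bool → ?Bool
            ?Str → !Str
              Z ↦ Z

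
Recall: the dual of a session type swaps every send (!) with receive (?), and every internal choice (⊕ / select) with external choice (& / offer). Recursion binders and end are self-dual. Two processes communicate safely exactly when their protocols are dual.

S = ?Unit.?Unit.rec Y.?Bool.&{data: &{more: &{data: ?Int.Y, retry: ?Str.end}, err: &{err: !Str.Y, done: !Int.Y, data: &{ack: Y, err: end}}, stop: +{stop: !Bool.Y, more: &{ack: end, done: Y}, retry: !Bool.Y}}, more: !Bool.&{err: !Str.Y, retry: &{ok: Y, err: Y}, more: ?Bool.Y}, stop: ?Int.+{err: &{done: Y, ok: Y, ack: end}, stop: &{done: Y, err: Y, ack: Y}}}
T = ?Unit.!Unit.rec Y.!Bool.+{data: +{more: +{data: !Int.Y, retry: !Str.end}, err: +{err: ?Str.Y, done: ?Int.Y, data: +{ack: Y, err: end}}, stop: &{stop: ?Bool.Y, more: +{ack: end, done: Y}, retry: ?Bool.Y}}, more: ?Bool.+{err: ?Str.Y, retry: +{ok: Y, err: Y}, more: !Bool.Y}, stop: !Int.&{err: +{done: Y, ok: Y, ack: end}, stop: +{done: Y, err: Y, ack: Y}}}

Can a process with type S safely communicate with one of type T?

NO

?Unit | ?Unit  ✗ same direction on both sides — not dual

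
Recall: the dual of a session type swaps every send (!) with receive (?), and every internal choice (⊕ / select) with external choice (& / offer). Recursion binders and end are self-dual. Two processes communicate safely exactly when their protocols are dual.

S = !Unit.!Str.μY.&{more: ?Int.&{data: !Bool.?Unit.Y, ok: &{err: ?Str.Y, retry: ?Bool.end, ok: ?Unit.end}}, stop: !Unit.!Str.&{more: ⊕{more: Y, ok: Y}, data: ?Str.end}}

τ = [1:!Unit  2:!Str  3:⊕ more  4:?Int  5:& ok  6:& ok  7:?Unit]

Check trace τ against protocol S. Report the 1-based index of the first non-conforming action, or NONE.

3

step 1: !Unit  ok  residual = !Str.μY.…
step 2: !Str  ok  residual = μY.…
step 3: got ⊕ more, protocol expects & more or & stop  ✗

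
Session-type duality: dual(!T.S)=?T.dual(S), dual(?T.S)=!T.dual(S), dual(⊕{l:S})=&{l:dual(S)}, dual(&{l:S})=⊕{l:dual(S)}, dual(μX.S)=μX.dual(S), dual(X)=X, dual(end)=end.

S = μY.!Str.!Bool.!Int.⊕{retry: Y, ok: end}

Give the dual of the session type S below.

μY.?Str.?Bool.?Int.&{retry: Y, ok: end}

μY ↦ μY  (binder kept)
  !Str ↦ ?Str
    !Bool ↦ ?Bool
      !Int ↦ ?Int
        ⊕{retry,ok} ↦ &{retry,ok}  (⊕→&)
          [retry]
            Y ↦ Y
          [ok]
            end ↦ end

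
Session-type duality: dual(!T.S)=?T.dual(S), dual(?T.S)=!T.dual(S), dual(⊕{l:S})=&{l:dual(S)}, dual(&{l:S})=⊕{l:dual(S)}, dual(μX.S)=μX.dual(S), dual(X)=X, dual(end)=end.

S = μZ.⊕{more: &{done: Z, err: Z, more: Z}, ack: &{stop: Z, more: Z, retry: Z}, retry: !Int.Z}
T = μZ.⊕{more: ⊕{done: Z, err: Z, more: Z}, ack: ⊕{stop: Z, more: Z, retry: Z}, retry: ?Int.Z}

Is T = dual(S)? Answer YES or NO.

μZ vs μZ  ok (binder kept)
  ⊕{more,ack,retry} vs ⊕{more,ack,retry}  ✗ choice polarity not flipped — not dual

NO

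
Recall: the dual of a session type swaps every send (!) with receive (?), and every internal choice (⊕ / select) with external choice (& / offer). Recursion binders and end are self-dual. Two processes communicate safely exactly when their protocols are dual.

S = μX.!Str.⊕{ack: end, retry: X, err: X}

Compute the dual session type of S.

μX.?Str.&{ack: end, retry: X, err: X}

μX → μX  (binder kept)
  !Str → ?Str
    ⊕{ack,retry,err} → &{ack,retry,err}  (internal→external)
      [ack]
        end ↦ end
      [retry]
        X ↦ X
      [err]
        X ↦ X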